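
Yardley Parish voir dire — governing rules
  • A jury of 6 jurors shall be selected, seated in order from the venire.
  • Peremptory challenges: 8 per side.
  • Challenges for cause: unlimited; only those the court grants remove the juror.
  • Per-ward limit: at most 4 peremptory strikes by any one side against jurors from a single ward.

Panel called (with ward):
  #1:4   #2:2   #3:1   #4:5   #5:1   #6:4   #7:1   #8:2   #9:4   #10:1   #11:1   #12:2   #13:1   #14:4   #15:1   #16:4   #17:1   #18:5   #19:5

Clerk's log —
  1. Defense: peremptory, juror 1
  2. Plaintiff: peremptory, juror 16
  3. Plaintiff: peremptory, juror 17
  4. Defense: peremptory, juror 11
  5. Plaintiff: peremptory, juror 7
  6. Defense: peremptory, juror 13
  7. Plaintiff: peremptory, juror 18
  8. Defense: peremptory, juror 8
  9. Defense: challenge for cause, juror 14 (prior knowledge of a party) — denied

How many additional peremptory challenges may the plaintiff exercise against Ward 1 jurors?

2

Plaintiff peremptories so far: #16, #17, #7, #18 — 4 of 8 used, 4 left overall.
Against Ward 1: #17, #7 — 2 used; per-ward cap 4 leaves 2.
Binding limit: min(4, 2) = 2.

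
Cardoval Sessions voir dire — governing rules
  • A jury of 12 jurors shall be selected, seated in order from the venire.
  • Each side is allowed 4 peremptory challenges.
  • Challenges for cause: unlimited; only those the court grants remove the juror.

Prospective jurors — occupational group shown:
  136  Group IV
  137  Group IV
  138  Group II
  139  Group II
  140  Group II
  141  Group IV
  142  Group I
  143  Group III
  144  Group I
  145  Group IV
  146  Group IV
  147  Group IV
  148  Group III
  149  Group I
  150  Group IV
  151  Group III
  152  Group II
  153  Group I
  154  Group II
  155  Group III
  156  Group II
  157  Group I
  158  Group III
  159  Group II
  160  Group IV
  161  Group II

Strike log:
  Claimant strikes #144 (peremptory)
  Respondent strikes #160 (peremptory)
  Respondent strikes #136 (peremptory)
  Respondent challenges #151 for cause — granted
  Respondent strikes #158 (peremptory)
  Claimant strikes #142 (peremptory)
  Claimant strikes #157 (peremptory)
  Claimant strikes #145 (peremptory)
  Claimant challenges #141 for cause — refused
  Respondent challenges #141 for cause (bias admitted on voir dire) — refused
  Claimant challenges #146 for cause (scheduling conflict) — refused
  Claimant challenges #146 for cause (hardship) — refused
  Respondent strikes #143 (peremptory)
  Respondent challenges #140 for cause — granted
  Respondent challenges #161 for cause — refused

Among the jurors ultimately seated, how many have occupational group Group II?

Removed: #136, #140, #142, #143, #144, #145, #151, #157, #158, #160.
Seated jurors 1–12: #137, #138, #139, #141, #146, #147, #148, #149, #150, #152, #153, #154.
Of those, in Group II: #138, #139, #152, #154 → 4.

4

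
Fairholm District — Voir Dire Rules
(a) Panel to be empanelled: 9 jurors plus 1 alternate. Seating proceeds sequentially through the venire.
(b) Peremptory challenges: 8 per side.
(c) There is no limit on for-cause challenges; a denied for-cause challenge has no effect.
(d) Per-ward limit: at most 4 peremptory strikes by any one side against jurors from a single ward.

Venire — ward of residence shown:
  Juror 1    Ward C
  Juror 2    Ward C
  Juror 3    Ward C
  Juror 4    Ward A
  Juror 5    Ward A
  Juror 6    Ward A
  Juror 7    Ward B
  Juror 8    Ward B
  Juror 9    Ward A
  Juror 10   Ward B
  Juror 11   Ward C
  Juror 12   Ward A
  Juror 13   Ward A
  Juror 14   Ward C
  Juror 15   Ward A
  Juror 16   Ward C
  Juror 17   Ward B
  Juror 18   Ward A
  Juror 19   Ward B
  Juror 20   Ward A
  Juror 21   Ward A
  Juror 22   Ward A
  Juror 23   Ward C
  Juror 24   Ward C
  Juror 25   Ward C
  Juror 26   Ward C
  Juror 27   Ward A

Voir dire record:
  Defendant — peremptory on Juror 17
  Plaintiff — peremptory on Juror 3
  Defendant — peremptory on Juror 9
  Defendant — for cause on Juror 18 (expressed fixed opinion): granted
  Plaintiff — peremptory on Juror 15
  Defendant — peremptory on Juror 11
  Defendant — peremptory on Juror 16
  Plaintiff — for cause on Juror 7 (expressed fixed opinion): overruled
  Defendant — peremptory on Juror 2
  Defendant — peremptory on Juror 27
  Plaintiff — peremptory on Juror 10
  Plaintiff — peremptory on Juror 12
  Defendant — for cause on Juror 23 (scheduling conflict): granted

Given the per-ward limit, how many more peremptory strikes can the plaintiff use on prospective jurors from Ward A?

Plaintiff peremptories so far: #3, #15, #10, #12 — 4 of 8 used, 4 left overall.
Against Ward A: #15, #12 — 2 used; per-ward cap 4 leaves 2.
Binding limit: min(4, 2) = 2.

2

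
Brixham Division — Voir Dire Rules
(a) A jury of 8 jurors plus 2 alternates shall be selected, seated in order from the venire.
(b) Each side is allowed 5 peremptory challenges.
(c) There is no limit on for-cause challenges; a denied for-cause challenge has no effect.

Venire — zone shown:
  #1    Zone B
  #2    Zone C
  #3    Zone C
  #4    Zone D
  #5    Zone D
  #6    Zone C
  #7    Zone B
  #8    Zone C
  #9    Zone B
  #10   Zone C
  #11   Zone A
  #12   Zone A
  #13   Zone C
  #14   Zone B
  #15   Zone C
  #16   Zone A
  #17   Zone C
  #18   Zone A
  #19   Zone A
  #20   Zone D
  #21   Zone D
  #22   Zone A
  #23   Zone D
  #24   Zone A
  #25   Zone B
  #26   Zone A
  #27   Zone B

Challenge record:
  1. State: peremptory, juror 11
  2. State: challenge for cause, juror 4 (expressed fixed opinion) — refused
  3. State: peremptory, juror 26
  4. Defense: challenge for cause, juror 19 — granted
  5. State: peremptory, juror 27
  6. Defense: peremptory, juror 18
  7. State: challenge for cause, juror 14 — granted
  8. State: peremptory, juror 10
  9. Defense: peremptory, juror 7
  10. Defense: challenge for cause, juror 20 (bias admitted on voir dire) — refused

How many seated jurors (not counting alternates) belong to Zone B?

Removed: #7, #10, #11, #14, #18, #19, #26, #27.
Seated jurors 1–8: #1, #2, #3, #4, #5, #6, #8, #9 (alternates #12, #13 not counted).
Of those, in Zone B: #1, #9 → 2.

2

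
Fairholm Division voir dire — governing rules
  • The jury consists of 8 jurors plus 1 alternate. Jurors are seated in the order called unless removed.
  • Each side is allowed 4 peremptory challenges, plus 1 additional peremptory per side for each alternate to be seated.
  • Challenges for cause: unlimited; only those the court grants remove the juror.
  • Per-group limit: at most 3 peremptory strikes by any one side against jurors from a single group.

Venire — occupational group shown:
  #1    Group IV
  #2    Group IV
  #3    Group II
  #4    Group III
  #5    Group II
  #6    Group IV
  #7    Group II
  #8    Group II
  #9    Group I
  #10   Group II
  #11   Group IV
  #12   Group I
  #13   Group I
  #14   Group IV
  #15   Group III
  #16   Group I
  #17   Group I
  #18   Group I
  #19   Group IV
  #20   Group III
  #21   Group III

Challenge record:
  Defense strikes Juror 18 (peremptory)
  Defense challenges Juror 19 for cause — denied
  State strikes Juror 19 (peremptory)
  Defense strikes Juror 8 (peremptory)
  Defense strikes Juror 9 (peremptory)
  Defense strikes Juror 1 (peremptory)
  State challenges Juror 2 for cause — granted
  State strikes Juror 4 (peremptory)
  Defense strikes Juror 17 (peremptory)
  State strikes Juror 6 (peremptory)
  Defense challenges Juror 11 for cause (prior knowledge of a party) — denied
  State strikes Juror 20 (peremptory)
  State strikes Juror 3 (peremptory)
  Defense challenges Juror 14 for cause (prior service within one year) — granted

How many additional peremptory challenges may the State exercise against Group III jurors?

State peremptories so far: #19, #4, #6, #20, #3 — 5 of 5 used, 0 left overall.
Against Group III: #4, #20 — 2 used; per-group cap 3 leaves 1.
Binding limit: min(0, 1) = 0.

0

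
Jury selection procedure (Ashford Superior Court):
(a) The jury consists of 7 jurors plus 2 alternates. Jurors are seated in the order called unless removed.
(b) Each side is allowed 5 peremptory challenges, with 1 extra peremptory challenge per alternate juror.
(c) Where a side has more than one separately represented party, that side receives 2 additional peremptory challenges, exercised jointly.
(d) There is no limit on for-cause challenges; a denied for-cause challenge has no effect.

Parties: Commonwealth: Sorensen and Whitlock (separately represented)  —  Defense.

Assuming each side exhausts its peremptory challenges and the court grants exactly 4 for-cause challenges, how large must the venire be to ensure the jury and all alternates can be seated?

29

Seats to fill: 7 + 2 alternates = 9.
Peremptories — Commonwealth: 5 + 1×2 + 2 = 9; Defense: 5 + 1×2 = 7; total 16.
For-cause removals: 4.
Minimum venire: 9 + 16 + 4 = 29.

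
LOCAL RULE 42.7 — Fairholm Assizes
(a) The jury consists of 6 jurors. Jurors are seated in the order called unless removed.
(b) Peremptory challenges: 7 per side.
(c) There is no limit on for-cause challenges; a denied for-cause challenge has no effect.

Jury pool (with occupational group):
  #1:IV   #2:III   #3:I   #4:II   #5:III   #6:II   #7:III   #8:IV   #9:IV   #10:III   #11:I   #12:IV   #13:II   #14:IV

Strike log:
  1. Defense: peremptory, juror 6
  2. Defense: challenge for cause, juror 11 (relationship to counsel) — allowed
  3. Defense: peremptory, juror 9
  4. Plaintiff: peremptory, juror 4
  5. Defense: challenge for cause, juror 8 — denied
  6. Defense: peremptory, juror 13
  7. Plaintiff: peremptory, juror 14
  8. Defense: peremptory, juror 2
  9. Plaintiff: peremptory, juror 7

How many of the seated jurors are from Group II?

Removed: #2, #4, #6, #7, #9, #11, #13, #14.
Seated jurors 1–6: #1, #3, #5, #8, #10, #12.
None of those are in Group II → 0.

0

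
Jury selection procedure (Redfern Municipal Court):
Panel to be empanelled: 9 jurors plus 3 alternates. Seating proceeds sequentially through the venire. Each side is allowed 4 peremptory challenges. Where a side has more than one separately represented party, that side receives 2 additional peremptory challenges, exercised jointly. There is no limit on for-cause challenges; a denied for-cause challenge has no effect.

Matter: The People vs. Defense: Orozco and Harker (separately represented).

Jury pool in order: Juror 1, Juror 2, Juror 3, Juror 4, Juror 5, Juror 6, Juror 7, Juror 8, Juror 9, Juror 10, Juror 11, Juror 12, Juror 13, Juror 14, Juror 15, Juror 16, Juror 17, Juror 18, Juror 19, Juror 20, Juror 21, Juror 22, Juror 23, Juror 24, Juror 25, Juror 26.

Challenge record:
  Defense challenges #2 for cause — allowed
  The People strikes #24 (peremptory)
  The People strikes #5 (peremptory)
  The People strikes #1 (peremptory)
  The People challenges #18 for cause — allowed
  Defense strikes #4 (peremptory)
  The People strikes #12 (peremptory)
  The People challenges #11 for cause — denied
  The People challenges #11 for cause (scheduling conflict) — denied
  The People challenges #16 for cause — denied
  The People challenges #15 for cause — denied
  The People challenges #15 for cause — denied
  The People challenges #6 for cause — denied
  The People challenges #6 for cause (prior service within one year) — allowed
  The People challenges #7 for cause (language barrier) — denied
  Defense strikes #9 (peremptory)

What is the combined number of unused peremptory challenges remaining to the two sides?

The People allotment: 4. Defense allotment: 4 base + 2 multi-party = 6.
The People peremptories used: #24, #5, #1, #12 — 4 (for-cause on #18, #11, #11, #16, #15, #15, #6, #6, #7 don't count).
Defense peremptories used: #4, #9 — 2 (the for-cause on #2 doesn't count).
Remaining: (4 − 4) + (6 − 2) = 4.

4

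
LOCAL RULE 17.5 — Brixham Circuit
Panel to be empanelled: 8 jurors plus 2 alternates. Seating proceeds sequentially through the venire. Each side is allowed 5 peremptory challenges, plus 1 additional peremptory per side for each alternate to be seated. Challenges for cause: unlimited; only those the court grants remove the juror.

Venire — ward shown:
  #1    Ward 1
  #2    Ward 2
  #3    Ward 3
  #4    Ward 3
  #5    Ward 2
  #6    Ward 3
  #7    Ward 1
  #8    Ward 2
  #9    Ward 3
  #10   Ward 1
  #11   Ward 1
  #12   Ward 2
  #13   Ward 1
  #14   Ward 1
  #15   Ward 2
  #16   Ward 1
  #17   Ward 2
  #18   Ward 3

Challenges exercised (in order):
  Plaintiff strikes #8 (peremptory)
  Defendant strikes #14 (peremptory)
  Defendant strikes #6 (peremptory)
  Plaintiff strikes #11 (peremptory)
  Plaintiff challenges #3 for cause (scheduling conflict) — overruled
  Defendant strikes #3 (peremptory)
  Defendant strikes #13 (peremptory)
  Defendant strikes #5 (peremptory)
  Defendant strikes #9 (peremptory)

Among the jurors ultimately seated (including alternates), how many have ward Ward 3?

Removed: #3, #5, #6, #8, #9, #11, #13, #14.
Seated (10 incl. alternates): #1, #2, #4, #7, #10, #12, #15, #16, #17, #18.
Of those, in Ward 3: #4, #18 → 2.

2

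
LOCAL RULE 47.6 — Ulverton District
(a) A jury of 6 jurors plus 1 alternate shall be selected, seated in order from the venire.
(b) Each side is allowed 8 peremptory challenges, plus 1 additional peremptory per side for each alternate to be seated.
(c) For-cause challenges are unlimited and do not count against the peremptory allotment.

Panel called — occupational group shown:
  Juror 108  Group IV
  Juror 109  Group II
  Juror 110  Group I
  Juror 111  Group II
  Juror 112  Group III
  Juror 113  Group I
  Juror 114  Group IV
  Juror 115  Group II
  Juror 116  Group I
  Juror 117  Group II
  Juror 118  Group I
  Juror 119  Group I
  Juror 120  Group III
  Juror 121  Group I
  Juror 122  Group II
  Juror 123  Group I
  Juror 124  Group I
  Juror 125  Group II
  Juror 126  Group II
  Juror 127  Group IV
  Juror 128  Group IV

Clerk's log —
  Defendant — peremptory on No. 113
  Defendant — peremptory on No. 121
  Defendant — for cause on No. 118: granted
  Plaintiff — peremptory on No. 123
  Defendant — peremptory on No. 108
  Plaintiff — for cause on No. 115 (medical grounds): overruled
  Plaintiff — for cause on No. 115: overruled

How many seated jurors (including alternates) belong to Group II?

3

Removed: #108, #113, #118, #121, #123.
Seated (7 incl. alternates): #109, #110, #111, #112, #114, #115, #116.
Of those, in Group II: #109, #111, #115 → 3.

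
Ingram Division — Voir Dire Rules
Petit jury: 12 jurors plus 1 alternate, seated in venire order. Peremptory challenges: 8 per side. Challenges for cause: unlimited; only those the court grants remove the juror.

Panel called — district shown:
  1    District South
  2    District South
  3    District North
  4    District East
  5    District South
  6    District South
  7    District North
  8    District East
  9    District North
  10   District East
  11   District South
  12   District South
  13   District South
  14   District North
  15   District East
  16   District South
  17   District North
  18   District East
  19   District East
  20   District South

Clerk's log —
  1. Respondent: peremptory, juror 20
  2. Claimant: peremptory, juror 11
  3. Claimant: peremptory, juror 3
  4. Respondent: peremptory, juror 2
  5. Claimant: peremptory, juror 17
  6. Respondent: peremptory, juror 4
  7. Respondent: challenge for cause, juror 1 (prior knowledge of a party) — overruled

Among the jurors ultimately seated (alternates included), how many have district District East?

4

Removed: #2, #3, #4, #11, #17, #20.
Seated (13 incl. alternates): #1, #5, #6, #7, #8, #9, #10, #12, #13, #14, #15, #16, #18.
Of those, in District East: #8, #10, #15, #18 → 4.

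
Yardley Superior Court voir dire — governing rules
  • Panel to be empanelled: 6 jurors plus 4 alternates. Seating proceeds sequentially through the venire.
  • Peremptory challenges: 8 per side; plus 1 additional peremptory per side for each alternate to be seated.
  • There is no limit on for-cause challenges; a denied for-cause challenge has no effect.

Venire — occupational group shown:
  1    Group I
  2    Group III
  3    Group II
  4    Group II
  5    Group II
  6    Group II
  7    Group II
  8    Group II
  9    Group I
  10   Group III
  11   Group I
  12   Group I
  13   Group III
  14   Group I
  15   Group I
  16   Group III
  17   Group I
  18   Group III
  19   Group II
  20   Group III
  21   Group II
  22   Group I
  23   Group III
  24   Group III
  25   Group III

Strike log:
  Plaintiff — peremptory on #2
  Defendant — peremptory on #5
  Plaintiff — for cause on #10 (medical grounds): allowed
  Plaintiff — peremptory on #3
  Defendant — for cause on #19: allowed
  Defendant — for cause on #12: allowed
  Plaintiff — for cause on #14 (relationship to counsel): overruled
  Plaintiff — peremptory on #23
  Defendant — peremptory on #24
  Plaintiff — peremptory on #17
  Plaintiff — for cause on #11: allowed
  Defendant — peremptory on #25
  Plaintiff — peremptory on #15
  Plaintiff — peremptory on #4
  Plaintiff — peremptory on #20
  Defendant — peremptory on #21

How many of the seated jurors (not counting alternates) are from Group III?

1

Removed: #2, #3, #4, #5, #10, #11, #12, #15, #17, #19, #20, #21, #23, #24, #25.
Seated jurors 1–6: #1, #6, #7, #8, #9, #13 (alternates #14, #16, #18, #22 not counted).
Of those, in Group III: #13 → 1.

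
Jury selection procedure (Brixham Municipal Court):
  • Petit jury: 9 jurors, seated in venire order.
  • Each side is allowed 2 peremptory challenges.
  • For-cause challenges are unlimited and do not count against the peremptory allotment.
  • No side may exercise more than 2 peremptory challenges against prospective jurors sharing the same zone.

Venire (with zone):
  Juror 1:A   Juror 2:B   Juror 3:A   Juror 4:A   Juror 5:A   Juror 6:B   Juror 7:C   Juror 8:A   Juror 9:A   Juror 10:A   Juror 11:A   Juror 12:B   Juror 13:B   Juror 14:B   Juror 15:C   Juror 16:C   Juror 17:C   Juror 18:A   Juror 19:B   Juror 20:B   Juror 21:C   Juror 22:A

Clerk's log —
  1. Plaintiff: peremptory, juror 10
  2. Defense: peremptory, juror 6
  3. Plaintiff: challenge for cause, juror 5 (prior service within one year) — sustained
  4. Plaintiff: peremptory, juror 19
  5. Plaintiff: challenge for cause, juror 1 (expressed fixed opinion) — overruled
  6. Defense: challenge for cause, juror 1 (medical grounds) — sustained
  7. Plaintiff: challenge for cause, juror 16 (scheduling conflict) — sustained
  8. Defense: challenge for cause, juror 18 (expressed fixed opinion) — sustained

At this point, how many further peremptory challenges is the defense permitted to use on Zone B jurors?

Defense peremptories so far: #6 — 1 of 2 used, 1 left overall.
Against Zone B: #6 — 1 used; per-zone cap 2 leaves 1.
Binding limit: min(1, 1) = 1.

1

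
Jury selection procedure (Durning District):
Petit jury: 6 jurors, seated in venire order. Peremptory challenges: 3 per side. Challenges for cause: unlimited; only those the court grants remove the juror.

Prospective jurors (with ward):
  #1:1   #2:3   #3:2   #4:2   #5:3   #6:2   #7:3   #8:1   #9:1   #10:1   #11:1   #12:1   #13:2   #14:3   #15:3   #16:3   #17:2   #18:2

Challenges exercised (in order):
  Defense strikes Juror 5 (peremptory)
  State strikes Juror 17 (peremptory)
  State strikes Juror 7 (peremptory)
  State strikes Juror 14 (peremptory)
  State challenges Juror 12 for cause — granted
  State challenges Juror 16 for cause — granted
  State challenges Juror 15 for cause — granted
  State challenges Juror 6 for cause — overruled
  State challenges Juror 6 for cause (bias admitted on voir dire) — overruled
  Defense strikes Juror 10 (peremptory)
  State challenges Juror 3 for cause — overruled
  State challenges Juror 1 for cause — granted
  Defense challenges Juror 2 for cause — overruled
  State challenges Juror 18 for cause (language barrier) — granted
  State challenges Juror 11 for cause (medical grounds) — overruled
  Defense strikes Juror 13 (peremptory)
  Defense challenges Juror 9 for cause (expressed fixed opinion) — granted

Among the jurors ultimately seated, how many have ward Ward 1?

Removed: #1, #5, #7, #9, #10, #12, #13, #14, #15, #16, #17, #18.
Seated jurors 1–6: #2, #3, #4, #6, #8, #11.
Of those, in Ward 1: #8, #11 → 2.

2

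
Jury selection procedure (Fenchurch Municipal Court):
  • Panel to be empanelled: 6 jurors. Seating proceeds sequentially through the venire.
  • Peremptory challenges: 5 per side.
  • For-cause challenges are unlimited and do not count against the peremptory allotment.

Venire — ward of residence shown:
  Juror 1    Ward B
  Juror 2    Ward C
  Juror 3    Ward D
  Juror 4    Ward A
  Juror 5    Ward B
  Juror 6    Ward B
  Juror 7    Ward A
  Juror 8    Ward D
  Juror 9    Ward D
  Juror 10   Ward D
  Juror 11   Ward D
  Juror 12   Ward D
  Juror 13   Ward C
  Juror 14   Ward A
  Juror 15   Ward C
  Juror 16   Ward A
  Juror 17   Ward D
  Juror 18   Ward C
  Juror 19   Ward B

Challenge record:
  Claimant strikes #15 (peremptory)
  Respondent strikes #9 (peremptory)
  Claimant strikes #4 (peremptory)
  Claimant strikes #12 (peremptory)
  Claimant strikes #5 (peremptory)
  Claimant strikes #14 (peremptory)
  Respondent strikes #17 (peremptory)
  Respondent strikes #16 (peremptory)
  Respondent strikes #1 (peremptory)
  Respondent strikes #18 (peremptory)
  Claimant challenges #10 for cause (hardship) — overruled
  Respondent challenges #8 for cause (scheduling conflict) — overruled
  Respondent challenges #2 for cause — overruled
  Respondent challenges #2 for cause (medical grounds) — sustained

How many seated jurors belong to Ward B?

1

Removed: #1, #2, #4, #5, #9, #12, #14, #15, #16, #17, #18.
Seated jurors 1–6: #3, #6, #7, #8, #10, #11.
Of those, in Ward B: #6 → 1.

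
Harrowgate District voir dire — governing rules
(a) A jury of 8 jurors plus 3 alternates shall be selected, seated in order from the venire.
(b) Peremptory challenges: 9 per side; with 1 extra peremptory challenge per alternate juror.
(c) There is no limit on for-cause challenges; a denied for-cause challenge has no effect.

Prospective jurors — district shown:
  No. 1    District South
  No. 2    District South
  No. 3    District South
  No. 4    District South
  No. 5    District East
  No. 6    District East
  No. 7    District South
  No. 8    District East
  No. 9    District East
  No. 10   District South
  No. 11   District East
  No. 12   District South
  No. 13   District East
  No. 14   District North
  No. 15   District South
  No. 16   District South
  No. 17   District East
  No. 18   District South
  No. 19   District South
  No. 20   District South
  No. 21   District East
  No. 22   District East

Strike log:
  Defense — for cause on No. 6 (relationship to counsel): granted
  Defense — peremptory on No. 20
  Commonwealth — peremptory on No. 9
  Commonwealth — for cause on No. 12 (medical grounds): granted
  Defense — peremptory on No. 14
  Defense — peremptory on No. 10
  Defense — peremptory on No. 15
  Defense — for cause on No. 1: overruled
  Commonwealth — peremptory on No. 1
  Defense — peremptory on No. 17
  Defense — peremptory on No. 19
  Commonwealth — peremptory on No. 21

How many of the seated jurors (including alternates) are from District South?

Removed: #1, #6, #9, #10, #12, #14, #15, #17, #19, #20, #21.
Seated (11 incl. alternates): #2, #3, #4, #5, #7, #8, #11, #13, #16, #18, #22.
Of those, in District South: #2, #3, #4, #7, #16, #18 → 6.

6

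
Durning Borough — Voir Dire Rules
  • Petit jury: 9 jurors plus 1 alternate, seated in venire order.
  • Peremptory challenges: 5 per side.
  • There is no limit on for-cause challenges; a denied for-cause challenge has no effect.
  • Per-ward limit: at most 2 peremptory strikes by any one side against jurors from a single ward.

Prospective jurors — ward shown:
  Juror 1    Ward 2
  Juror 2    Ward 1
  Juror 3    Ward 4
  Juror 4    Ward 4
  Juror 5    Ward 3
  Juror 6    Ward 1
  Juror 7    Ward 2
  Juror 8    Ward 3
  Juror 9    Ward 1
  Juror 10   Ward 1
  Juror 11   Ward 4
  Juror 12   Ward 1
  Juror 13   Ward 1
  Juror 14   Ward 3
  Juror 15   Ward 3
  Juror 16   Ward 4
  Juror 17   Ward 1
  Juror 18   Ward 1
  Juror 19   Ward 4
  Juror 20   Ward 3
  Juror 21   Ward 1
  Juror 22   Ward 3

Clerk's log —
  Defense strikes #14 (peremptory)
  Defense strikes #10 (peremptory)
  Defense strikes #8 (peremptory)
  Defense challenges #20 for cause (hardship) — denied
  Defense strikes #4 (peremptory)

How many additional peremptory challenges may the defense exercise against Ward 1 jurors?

1

Defense peremptories so far: #14, #10, #8, #4 — 4 of 5 used, 1 left overall.
Against Ward 1: #10 — 1 used; per-ward cap 2 leaves 1.
Binding limit: min(1, 1) = 1.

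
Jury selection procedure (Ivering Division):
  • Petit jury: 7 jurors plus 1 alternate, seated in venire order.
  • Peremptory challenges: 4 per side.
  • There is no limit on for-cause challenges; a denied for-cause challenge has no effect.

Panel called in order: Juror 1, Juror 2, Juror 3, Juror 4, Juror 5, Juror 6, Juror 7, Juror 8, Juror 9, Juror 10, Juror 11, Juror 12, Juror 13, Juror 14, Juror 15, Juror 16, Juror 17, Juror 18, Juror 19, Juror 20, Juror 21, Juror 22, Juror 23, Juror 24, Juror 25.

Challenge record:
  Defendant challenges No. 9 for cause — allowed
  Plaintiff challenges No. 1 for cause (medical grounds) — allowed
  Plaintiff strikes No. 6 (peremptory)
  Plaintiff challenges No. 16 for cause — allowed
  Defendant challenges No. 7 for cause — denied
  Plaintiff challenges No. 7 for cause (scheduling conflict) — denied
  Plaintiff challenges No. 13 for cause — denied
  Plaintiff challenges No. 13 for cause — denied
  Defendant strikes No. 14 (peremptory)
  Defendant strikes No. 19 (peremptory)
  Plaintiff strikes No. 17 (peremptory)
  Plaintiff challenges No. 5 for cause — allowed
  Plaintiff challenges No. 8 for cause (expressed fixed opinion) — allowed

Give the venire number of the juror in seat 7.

12

Removed: #1, #5, #6, #8, #9, #14, #16, #17, #19. (#7, #13 stay — for-cause denied.)
Seating in order: seats 1–7 → #2, #3, #4, #7, #10, #11, #12; alternates → #13.
So seat 7 is #12.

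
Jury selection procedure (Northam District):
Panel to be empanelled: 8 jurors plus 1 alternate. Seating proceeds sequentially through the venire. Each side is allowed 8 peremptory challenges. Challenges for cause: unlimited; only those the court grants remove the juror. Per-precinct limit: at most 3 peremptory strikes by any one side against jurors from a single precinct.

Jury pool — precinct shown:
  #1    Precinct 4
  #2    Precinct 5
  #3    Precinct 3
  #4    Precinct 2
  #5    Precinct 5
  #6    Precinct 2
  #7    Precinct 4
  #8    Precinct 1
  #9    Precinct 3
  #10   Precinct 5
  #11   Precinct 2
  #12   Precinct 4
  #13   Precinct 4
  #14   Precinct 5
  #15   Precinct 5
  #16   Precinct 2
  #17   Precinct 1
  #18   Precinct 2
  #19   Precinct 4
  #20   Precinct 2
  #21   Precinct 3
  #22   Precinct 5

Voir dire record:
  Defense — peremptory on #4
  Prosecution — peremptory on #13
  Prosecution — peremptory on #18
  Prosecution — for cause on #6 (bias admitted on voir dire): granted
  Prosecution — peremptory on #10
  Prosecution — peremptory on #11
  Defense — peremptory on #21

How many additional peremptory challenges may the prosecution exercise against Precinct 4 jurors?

Prosecution peremptories so far: #13, #18, #10, #11 — 4 of 8 used, 4 left overall.
Against Precinct 4: #13 — 1 used; per-precinct cap 3 leaves 2.
Binding limit: min(4, 2) = 2.

2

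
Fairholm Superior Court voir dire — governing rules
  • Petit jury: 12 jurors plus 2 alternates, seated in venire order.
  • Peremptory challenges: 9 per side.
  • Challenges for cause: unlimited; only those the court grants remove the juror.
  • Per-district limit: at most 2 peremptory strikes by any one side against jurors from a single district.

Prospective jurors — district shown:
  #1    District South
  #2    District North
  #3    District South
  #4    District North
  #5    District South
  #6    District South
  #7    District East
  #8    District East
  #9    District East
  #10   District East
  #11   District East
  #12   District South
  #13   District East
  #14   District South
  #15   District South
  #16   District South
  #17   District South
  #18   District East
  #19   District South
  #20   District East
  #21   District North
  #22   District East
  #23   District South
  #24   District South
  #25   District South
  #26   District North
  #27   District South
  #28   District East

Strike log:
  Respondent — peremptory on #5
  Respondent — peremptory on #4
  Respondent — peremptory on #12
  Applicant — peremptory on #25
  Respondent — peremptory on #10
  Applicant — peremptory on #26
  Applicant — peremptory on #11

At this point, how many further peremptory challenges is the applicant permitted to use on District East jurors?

Applicant peremptories so far: #25, #26, #11 — 3 of 9 used, 6 left overall.
Against District East: #11 — 1 used; per-district cap 2 leaves 1.
Binding limit: min(6, 1) = 1.

1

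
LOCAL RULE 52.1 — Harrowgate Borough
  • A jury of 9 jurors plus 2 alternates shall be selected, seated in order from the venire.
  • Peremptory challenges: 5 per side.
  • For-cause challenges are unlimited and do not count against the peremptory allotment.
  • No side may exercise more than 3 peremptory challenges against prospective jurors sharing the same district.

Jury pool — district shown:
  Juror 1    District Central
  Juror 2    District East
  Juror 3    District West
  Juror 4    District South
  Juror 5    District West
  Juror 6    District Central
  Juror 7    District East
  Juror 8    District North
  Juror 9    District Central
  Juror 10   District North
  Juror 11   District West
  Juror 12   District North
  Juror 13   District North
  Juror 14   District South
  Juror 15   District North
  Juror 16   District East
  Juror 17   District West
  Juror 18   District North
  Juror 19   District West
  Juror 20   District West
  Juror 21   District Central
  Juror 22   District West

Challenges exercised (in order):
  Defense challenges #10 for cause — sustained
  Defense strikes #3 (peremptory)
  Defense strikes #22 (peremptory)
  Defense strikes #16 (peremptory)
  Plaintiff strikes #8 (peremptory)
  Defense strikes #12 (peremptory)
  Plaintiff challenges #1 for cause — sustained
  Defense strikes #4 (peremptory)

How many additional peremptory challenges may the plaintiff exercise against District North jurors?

2

Plaintiff peremptories so far: #8 — 1 of 5 used, 4 left overall.
Against District North: #8 — 1 used; per-district cap 3 leaves 2.
Binding limit: min(4, 2) = 2.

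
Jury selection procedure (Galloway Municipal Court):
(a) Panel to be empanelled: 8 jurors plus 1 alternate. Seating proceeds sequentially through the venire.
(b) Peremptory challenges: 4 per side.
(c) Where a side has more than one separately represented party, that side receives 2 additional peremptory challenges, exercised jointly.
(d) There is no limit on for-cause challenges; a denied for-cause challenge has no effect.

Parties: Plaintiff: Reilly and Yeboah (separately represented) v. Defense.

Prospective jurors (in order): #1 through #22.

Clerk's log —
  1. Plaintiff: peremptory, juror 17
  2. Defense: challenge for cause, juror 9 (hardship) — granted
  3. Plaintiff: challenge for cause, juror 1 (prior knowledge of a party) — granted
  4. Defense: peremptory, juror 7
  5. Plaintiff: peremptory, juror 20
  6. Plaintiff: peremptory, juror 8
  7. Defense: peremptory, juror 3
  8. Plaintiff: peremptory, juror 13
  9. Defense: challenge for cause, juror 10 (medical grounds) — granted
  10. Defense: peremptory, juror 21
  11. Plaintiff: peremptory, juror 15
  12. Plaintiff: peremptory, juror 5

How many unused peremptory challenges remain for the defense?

1

Defense allotment: 4.
Defense peremptories used: #7, #3, #21 — 3 (for-cause on #9, #10 don't count).
Remaining: 4 − 3 = 1.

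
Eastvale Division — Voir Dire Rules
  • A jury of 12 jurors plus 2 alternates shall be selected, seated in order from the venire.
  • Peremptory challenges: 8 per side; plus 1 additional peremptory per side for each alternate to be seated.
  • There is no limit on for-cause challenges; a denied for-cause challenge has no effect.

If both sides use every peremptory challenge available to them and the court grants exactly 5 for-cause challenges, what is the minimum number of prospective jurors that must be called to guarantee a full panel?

39

Seats to fill: 12 + 2 alternates = 14.
Peremptories: 8 + 1×2 = 10 per side × 2 sides = 20.
For-cause removals: 5.
Minimum venire: 14 + 20 + 5 = 39.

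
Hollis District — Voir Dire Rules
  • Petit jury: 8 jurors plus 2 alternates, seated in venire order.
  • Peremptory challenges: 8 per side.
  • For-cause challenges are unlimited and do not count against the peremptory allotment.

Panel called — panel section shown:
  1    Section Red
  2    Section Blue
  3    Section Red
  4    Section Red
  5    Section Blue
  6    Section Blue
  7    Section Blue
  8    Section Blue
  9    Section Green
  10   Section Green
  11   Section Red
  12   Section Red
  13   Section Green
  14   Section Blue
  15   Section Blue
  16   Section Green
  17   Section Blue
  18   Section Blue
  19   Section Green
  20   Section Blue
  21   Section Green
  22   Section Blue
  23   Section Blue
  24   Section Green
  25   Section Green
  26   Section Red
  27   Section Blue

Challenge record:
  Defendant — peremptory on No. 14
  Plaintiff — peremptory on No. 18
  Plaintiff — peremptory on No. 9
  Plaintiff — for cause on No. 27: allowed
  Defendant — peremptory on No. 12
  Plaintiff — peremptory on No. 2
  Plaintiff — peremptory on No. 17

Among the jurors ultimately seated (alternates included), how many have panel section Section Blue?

4

Removed: #2, #9, #12, #14, #17, #18, #27.
Seated (10 incl. alternates): #1, #3, #4, #5, #6, #7, #8, #10, #11, #13.
Of those, in Section Blue: #5, #6, #7, #8 → 4.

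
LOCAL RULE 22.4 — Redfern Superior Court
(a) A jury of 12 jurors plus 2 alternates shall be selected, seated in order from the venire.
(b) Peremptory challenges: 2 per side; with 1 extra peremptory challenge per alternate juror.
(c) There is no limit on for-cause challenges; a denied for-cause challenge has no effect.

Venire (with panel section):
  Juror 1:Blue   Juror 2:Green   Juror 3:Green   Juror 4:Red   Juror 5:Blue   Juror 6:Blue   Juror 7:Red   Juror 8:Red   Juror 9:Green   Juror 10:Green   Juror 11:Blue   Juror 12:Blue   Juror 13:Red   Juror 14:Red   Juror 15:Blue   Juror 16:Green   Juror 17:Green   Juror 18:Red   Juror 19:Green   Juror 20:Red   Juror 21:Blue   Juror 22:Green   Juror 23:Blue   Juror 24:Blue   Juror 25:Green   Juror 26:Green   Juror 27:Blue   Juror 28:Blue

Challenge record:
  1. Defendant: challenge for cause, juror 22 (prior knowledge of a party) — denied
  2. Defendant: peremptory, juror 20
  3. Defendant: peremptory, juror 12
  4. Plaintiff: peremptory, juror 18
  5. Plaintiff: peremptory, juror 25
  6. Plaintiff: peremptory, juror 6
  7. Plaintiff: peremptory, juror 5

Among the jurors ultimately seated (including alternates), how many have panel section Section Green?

6

Removed: #5, #6, #12, #18, #20, #25.
Seated (14 incl. alternates): #1, #2, #3, #4, #7, #8, #9, #10, #11, #13, #14, #15, #16, #17.
Of those, in Section Green: #2, #3, #9, #10, #16, #17 → 6.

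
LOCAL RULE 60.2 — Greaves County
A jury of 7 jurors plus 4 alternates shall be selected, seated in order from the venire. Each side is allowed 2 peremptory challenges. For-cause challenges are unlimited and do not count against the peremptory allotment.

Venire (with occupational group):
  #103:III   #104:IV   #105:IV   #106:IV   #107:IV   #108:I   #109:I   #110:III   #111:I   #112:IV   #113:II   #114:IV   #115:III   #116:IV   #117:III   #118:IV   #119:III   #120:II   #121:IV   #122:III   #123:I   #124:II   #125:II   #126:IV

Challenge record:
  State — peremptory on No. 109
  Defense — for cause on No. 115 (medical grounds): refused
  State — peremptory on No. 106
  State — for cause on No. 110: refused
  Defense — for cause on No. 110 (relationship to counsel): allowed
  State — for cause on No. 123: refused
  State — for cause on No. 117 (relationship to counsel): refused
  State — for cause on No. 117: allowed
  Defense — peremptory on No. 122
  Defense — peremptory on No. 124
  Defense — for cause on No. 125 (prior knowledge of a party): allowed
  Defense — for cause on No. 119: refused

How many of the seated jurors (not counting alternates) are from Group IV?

Removed: #106, #109, #110, #117, #122, #124, #125.
Seated jurors 1–7: #103, #104, #105, #107, #108, #111, #112 (alternates #113, #114, #115, #116 not counted).
Of those, in Group IV: #104, #105, #107, #112 → 4.

4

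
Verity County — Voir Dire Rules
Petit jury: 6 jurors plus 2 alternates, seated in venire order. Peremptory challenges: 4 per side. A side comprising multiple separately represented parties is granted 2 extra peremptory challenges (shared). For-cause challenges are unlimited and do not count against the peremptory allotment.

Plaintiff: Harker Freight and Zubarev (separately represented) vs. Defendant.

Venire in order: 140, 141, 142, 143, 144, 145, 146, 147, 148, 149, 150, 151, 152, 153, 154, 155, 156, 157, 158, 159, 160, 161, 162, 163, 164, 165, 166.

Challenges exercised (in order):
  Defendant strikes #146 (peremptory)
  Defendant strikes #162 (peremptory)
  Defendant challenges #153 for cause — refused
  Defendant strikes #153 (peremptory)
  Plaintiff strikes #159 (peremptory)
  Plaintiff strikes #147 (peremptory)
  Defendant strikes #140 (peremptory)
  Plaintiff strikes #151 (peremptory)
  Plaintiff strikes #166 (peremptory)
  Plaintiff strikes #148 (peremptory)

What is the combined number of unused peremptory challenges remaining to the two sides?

Plaintiff allotment: 4 base + 2 multi-party = 6. Defendant allotment: 4.
Plaintiff peremptories used: #159, #147, #151, #166, #148 — 5.
Defendant peremptories used: #146, #162, #153, #140 — 4 (the for-cause on #153 doesn't count).
Remaining: (6 − 5) + (4 − 4) = 1.

1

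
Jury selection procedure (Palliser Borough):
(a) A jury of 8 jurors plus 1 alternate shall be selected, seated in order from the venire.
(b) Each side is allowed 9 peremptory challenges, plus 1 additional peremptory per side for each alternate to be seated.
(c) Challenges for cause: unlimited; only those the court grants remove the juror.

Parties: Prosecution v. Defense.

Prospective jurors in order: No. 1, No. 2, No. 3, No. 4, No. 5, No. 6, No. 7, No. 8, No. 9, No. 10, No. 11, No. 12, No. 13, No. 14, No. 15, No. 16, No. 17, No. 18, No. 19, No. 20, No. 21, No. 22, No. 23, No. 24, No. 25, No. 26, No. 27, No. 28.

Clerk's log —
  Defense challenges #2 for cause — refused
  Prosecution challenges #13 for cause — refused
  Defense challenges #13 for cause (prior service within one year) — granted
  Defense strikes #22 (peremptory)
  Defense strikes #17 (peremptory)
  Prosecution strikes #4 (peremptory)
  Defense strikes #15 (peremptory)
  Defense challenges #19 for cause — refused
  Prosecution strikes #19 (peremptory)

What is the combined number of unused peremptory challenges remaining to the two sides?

Prosecution allotment: 9 base + 1 × 1 alternate = 10. Defense allotment: 9 base + 1 × 1 alternate = 10.
Prosecution peremptories used: #4, #19 — 2 (the for-cause on #13 doesn't count).
Defense peremptories used: #22, #17, #15 — 3 (for-cause on #2, #13, #19 don't count).
Remaining: (10 − 2) + (10 − 3) = 15.

15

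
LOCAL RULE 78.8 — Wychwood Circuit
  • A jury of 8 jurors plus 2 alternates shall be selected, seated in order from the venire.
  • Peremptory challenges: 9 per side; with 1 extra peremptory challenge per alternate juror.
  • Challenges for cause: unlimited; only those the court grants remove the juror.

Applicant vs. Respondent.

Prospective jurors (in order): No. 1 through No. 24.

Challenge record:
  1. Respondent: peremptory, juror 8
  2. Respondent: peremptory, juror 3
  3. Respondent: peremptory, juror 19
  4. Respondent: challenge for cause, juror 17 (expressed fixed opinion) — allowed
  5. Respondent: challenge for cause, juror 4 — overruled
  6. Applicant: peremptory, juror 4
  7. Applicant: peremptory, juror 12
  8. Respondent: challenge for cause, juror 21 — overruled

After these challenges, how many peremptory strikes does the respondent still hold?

8

Respondent allotment: 9 base + 1 × 2 alternates = 11.
Respondent peremptories used: #8, #3, #19 — 3 (for-cause on #17, #4, #21 don't count).
Remaining: 11 − 3 = 8.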